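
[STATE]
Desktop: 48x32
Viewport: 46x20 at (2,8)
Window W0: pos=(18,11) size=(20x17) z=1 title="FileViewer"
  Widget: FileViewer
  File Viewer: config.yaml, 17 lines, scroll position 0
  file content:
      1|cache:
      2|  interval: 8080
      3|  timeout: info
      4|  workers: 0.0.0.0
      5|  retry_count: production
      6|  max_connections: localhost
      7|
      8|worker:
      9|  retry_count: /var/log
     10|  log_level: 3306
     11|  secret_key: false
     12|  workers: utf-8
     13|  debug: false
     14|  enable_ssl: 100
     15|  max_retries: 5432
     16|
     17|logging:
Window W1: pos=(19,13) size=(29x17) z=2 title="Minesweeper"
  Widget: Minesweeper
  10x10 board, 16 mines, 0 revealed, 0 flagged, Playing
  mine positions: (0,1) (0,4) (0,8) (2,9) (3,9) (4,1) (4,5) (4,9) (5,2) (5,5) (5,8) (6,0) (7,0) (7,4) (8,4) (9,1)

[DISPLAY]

                                              
                                              
                                              
                ┏━━━━━━━━━━━━━━━━━━┓          
                ┃ FileViewer       ┃          
                ┠┏━━━━━━━━━━━━━━━━━━━━━━━━━━━┓
                ┃┃ Minesweeper               ┃
                ┃┠───────────────────────────┨
                ┃┃■■■■■■■■■■                 ┃
                ┃┃■■■■■■■■■■                 ┃
                ┃┃■■■■■■■■■■                 ┃
                ┃┃■■■■■■■■■■                 ┃
                ┃┃■■■■■■■■■■                 ┃
                ┃┃■■■■■■■■■■                 ┃
                ┃┃■■■■■■■■■■                 ┃
                ┃┃■■■■■■■■■■                 ┃
                ┃┃■■■■■■■■■■                 ┃
                ┃┃■■■■■■■■■■                 ┃
                ┃┃                           ┃
                ┗┃                           ┃


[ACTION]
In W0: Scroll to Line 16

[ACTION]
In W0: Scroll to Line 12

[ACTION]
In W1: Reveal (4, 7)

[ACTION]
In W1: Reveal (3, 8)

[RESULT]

                                              
                                              
                                              
                ┏━━━━━━━━━━━━━━━━━━┓          
                ┃ FileViewer       ┃          
                ┠┏━━━━━━━━━━━━━━━━━━━━━━━━━━━┓
                ┃┃ Minesweeper               ┃
                ┃┠───────────────────────────┨
                ┃┃■■■■■■■■■■                 ┃
                ┃┃■■■■■■■■■■                 ┃
                ┃┃■■■■■■■■■■                 ┃
                ┃┃■■■■■■■■3■                 ┃
                ┃┃■■■■■■■1■■                 ┃
                ┃┃■■■■■■■■■■                 ┃
                ┃┃■■■■■■■■■■                 ┃
                ┃┃■■■■■■■■■■                 ┃
                ┃┃■■■■■■■■■■                 ┃
                ┃┃■■■■■■■■■■                 ┃
                ┃┃                           ┃
                ┗┃                           ┃


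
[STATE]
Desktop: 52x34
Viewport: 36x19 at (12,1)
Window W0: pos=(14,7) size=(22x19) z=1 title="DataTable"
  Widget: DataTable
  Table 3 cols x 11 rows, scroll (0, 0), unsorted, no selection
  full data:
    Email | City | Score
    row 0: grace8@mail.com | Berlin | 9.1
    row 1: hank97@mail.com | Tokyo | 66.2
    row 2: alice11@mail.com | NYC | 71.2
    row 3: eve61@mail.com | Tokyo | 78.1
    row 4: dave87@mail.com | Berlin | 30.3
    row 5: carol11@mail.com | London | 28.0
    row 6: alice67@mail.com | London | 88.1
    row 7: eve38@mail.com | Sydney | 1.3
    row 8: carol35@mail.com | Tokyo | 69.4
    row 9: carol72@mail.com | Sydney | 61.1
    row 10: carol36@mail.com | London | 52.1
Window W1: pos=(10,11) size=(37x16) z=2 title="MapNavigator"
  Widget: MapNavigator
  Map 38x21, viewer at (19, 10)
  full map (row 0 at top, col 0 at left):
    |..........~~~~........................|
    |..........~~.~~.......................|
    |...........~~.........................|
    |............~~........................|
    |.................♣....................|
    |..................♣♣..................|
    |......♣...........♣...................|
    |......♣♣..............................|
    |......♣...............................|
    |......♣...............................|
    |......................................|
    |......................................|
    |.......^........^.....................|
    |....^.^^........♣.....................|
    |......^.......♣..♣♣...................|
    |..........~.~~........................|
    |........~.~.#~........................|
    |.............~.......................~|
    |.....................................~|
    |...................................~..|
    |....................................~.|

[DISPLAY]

                                    
                                    
                                    
                                    
                                    
                                    
  ┏━━━━━━━━━━━━━━━━━━━━┓            
  ┃ DataTable          ┃            
  ┠────────────────────┨            
  ┃Email           │Cit┃            
━━━━━━━━━━━━━━━━━━━━━━━━━━━━━━━━━━┓ 
MapNavigator                      ┃ 
──────────────────────────────────┨ 
..............♣...................┃ 
...............♣♣.................┃ 
...♣...........♣..................┃ 
...♣♣.............................┃ 
...♣..............................┃ 
...♣..............................┃ 


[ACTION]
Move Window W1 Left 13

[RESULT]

                                    
                                    
                                    
                                    
                                    
                                    
  ┏━━━━━━━━━━━━━━━━━━━━┓            
  ┃ DataTable          ┃            
  ┠────────────────────┨            
  ┃Email           │Cit┃            
━━━━━━━━━━━━━━━━━━━━━━━━┓           
or                      ┃           
────────────────────────┨           
....♣...................┃           
.....♣♣.................┃           
.....♣..................┃           
........................┃           
........................┃           
........................┃           


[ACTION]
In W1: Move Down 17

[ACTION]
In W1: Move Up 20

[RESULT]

                                    
                                    
                                    
                                    
                                    
                                    
  ┏━━━━━━━━━━━━━━━━━━━━┓            
  ┃ DataTable          ┃            
  ┠────────────────────┨            
  ┃Email           │Cit┃            
━━━━━━━━━━━━━━━━━━━━━━━━┓           
or                      ┃           
────────────────────────┨           
                        ┃           
                        ┃           
                        ┃           
                        ┃           
                        ┃           
                        ┃           


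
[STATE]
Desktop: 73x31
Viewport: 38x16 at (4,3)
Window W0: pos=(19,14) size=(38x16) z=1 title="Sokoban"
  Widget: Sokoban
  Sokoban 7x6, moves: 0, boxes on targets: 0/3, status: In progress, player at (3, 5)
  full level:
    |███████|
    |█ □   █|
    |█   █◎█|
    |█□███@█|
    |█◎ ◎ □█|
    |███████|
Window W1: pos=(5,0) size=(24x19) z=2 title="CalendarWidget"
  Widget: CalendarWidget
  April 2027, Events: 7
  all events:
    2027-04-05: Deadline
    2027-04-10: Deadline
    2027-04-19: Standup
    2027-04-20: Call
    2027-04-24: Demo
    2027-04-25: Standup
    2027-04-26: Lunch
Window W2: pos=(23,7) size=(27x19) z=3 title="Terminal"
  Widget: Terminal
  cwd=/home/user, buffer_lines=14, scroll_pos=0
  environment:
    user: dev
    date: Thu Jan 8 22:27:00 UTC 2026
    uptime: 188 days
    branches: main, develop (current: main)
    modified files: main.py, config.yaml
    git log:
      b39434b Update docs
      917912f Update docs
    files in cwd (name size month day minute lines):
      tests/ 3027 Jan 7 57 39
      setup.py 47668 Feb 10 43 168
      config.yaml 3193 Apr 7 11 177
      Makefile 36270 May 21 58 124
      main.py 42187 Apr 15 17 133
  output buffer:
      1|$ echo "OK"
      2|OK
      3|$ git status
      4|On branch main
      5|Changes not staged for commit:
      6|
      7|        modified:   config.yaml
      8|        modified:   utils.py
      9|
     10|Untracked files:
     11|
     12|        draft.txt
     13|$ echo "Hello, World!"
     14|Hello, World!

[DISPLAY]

 ┃      April 2027      ┃             
 ┃Mo Tu We Th Fr Sa Su  ┃             
 ┃          1  2  3  4  ┃             
 ┃ 5*  6  7  8  9 10* 11┃             
 ┃12 13 14 15 16 17┏━━━━━━━━━━━━━━━━━━
 ┃19* 20* 21 22 23 ┃ Terminal         
 ┃26* 27 28 29 30  ┠──────────────────
 ┃                 ┃$ echo "OK"       
 ┃                 ┃OK                
 ┃                 ┃$ git status      
 ┃                 ┃On branch main    
 ┃                 ┃Changes not staged
 ┃                 ┃                  
 ┃                 ┃        modified: 
 ┃                 ┃        modified: 
 ┗━━━━━━━━━━━━━━━━━┃                  


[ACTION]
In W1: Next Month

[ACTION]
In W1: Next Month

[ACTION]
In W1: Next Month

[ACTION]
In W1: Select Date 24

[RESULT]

 ┃      July 2027       ┃             
 ┃Mo Tu We Th Fr Sa Su  ┃             
 ┃          1  2  3  4  ┃             
 ┃ 5  6  7  8  9 10 11  ┃             
 ┃12 13 14 15 16 17┏━━━━━━━━━━━━━━━━━━
 ┃19 20 21 22 23 [2┃ Terminal         
 ┃26 27 28 29 30 31┠──────────────────
 ┃                 ┃$ echo "OK"       
 ┃                 ┃OK                
 ┃                 ┃$ git status      
 ┃                 ┃On branch main    
 ┃                 ┃Changes not staged
 ┃                 ┃                  
 ┃                 ┃        modified: 
 ┃                 ┃        modified: 
 ┗━━━━━━━━━━━━━━━━━┃                  


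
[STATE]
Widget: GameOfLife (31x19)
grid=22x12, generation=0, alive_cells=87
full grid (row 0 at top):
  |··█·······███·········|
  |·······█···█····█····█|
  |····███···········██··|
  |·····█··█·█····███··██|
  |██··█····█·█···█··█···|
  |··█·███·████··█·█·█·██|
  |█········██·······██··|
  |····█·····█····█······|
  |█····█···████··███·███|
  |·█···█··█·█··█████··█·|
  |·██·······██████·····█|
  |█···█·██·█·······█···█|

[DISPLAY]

Gen: 0                         
··█·······███·········         
·······█···█····█····█         
····███···········██··         
·····█··█·█····███··██         
██··█····█·█···█··█···         
··█·███·████··█·█·█·██         
█········██·······██··         
····█·····█····█······         
█····█···████··███·███         
·█···█··█·█··█████··█·         
·██·······██████·····█         
█···█·██·█·······█···█         
                               
                               
                               
                               
                               
                               


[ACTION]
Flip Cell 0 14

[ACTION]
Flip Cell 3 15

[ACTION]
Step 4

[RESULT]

Gen: 4                         
·········█············         
········█··█····█·███·         
··█·██·█···█···█·█··█·         
······██·······█··█·█·         
·█····█···█·······███·         
··█······█·········█··         
··█···██······██···█·█         
··············██····██         
·█·█···█···········█·█         
███···████············         
█····█····█···········         
······█·███···········         
                               
                               
                               
                               
                               
                               


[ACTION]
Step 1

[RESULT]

Gen: 5                         
···················█··         
········█·█·····█████·         
·····█·██······█·█··██         
·······█········███·██         
······██··········█·█·         
·██···██··············         
··············██···█·█         
··█···██······██···█·█         
██····██·············█         
█·█···████············         
█····█····█···········         
·········██···········         
                               
                               
                               
                               
                               
                               


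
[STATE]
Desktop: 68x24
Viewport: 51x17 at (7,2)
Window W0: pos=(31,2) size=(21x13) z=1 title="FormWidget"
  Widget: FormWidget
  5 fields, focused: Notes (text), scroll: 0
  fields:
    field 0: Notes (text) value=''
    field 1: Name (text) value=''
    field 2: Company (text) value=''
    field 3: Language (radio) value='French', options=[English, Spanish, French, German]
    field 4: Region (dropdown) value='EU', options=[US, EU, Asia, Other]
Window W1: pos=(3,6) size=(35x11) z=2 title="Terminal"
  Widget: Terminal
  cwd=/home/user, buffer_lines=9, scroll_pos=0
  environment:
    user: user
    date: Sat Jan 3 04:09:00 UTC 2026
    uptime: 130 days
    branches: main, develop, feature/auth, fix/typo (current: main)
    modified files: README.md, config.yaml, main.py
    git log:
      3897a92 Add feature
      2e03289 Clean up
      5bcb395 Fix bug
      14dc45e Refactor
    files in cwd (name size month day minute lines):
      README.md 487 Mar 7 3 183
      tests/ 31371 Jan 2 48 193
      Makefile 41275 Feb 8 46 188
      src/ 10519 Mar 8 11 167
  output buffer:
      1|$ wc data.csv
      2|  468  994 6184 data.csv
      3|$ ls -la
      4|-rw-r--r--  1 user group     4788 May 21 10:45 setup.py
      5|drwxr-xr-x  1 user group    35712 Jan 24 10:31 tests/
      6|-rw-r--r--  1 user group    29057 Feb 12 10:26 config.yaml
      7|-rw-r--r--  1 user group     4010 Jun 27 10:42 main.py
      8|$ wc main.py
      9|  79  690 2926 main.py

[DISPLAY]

                        ┏━━━━━━━━━━━━━━━━━━━┓      
                        ┃ FormWidget        ┃      
                        ┠───────────────────┨      
                        ┃> Notes:      [   ]┃      
━━━━━━━━━━━━━━━━━━━━━━━━━━━━━━┓:       [   ]┃      
rminal                        ┃any:    [   ]┃      
──────────────────────────────┨uage:   ( ) E┃      
c data.csv                    ┃on:     [EU▼]┃      
68  994 6184 data.csv         ┃             ┃      
s -la                         ┃             ┃      
-r--r--  1 user group     4788┃             ┃      
xr-xr-x  1 user group    35712┃             ┃      
-r--r--  1 user group    29057┃━━━━━━━━━━━━━┛      
-r--r--  1 user group     4010┃                    
━━━━━━━━━━━━━━━━━━━━━━━━━━━━━━┛                    
                                                   
                                                   


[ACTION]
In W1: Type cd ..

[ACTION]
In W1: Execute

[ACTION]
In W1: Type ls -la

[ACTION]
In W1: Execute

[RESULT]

                        ┏━━━━━━━━━━━━━━━━━━━┓      
                        ┃ FormWidget        ┃      
                        ┠───────────────────┨      
                        ┃> Notes:      [   ]┃      
━━━━━━━━━━━━━━━━━━━━━━━━━━━━━━┓:       [   ]┃      
rminal                        ┃any:    [   ]┃      
──────────────────────────────┨uage:   ( ) E┃      
                              ┃on:     [EU▼]┃      
s -la                         ┃             ┃      
-r--r--  1 user group      487┃             ┃      
xr-xr-x  1 user group    31371┃             ┃      
-r--r--  1 user group    41275┃             ┃      
xr-xr-x  1 user group    10519┃━━━━━━━━━━━━━┛      
                              ┃                    
━━━━━━━━━━━━━━━━━━━━━━━━━━━━━━┛                    
                                                   
                                                   


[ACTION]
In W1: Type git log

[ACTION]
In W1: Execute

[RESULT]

                        ┏━━━━━━━━━━━━━━━━━━━┓      
                        ┃ FormWidget        ┃      
                        ┠───────────────────┨      
                        ┃> Notes:      [   ]┃      
━━━━━━━━━━━━━━━━━━━━━━━━━━━━━━┓:       [   ]┃      
rminal                        ┃any:    [   ]┃      
──────────────────────────────┨uage:   ( ) E┃      
xr-xr-x  1 user group    10519┃on:     [EU▼]┃      
it log                        ┃             ┃      
7a92 Add feature              ┃             ┃      
3289 Clean up                 ┃             ┃      
b395 Fix bug                  ┃             ┃      
c45e Refactor                 ┃━━━━━━━━━━━━━┛      
                              ┃                    
━━━━━━━━━━━━━━━━━━━━━━━━━━━━━━┛                    
                                                   
                                                   


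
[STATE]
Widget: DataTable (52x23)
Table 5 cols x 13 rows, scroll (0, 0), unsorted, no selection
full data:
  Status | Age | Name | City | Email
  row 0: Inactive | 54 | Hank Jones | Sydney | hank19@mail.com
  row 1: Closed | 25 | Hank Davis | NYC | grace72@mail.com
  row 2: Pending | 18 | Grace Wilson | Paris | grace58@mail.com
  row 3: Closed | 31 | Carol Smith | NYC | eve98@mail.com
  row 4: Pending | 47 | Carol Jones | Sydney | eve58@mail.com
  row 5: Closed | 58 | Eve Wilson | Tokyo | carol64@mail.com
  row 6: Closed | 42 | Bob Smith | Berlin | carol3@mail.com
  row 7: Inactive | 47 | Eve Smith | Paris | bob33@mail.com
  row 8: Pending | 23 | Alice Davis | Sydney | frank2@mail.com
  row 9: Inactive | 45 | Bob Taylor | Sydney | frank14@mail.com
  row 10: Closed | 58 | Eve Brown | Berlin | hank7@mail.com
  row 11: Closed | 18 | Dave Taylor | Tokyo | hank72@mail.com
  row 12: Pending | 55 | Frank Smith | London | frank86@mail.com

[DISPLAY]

Status  │Age│Name        │City  │Email              
────────┼───┼────────────┼──────┼────────────────   
Inactive│54 │Hank Jones  │Sydney│hank19@mail.com    
Closed  │25 │Hank Davis  │NYC   │grace72@mail.com   
Pending │18 │Grace Wilson│Paris │grace58@mail.com   
Closed  │31 │Carol Smith │NYC   │eve98@mail.com     
Pending │47 │Carol Jones │Sydney│eve58@mail.com     
Closed  │58 │Eve Wilson  │Tokyo │carol64@mail.com   
Closed  │42 │Bob Smith   │Berlin│carol3@mail.com    
Inactive│47 │Eve Smith   │Paris │bob33@mail.com     
Pending │23 │Alice Davis │Sydney│frank2@mail.com    
Inactive│45 │Bob Taylor  │Sydney│frank14@mail.com   
Closed  │58 │Eve Brown   │Berlin│hank7@mail.com     
Closed  │18 │Dave Taylor │Tokyo │hank72@mail.com    
Pending │55 │Frank Smith │London│frank86@mail.com   
                                                    
                                                    
                                                    
                                                    
                                                    
                                                    
                                                    
                                                    


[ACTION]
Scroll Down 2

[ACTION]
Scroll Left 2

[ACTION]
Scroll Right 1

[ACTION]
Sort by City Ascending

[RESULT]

Status  │Age│Name        │City ▲│Email              
────────┼───┼────────────┼──────┼────────────────   
Closed  │42 │Bob Smith   │Berlin│carol3@mail.com    
Closed  │58 │Eve Brown   │Berlin│hank7@mail.com     
Pending │55 │Frank Smith │London│frank86@mail.com   
Closed  │25 │Hank Davis  │NYC   │grace72@mail.com   
Closed  │31 │Carol Smith │NYC   │eve98@mail.com     
Pending │18 │Grace Wilson│Paris │grace58@mail.com   
Inactive│47 │Eve Smith   │Paris │bob33@mail.com     
Inactive│54 │Hank Jones  │Sydney│hank19@mail.com    
Pending │47 │Carol Jones │Sydney│eve58@mail.com     
Pending │23 │Alice Davis │Sydney│frank2@mail.com    
Inactive│45 │Bob Taylor  │Sydney│frank14@mail.com   
Closed  │58 │Eve Wilson  │Tokyo │carol64@mail.com   
Closed  │18 │Dave Taylor │Tokyo │hank72@mail.com    
                                                    
                                                    
                                                    
                                                    
                                                    
                                                    
                                                    
                                                    


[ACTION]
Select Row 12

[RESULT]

Status  │Age│Name        │City ▲│Email              
────────┼───┼────────────┼──────┼────────────────   
Closed  │42 │Bob Smith   │Berlin│carol3@mail.com    
Closed  │58 │Eve Brown   │Berlin│hank7@mail.com     
Pending │55 │Frank Smith │London│frank86@mail.com   
Closed  │25 │Hank Davis  │NYC   │grace72@mail.com   
Closed  │31 │Carol Smith │NYC   │eve98@mail.com     
Pending │18 │Grace Wilson│Paris │grace58@mail.com   
Inactive│47 │Eve Smith   │Paris │bob33@mail.com     
Inactive│54 │Hank Jones  │Sydney│hank19@mail.com    
Pending │47 │Carol Jones │Sydney│eve58@mail.com     
Pending │23 │Alice Davis │Sydney│frank2@mail.com    
Inactive│45 │Bob Taylor  │Sydney│frank14@mail.com   
Closed  │58 │Eve Wilson  │Tokyo │carol64@mail.com   
>losed  │18 │Dave Taylor │Tokyo │hank72@mail.com    
                                                    
                                                    
                                                    
                                                    
                                                    
                                                    
                                                    
                                                    


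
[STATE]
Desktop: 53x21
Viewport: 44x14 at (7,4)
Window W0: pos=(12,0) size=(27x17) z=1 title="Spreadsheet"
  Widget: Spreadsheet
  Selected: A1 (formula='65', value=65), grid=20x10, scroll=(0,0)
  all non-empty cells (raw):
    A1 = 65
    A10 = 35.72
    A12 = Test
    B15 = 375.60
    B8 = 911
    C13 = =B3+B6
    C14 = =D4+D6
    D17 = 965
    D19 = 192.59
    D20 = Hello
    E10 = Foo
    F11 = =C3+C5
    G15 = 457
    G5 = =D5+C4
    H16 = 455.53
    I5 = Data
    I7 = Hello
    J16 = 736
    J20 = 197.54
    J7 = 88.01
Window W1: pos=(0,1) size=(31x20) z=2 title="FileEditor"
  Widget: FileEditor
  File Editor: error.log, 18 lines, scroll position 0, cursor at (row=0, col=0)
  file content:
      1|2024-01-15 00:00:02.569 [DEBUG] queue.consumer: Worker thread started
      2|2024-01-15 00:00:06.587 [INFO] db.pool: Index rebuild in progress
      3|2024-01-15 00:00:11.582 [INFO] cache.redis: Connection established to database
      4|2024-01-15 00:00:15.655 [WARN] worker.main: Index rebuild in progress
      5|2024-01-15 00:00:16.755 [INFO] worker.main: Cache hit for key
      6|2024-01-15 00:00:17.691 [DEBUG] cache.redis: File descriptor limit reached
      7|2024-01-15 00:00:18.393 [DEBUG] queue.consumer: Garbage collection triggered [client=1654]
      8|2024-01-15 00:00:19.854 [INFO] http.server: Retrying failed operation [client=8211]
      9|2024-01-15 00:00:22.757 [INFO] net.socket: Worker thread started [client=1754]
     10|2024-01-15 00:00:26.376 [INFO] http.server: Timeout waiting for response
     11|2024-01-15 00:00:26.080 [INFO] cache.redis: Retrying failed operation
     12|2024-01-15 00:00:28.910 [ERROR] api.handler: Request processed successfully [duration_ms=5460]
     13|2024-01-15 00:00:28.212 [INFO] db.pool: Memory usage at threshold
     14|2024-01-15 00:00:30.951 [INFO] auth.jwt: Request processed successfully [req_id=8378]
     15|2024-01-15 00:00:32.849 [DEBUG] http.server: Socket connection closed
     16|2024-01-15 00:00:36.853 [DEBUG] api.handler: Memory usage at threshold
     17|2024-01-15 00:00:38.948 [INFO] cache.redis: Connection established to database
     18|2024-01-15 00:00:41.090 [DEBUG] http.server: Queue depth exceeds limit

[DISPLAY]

1-15 00:00:02.569 [DEB▲┃     C ┃            
1-15 00:00:06.587 [INF█┃-------┃            
1-15 00:00:11.582 [INF░┃ 0     ┃            
1-15 00:00:15.655 [WAR░┃ 0     ┃            
1-15 00:00:16.755 [INF░┃ 0     ┃            
1-15 00:00:17.691 [DEB░┃ 0     ┃            
1-15 00:00:18.393 [DEB░┃ 0     ┃            
1-15 00:00:19.854 [INF░┃ 0     ┃            
1-15 00:00:22.757 [INF░┃ 0     ┃            
1-15 00:00:26.376 [INF░┃11     ┃            
1-15 00:00:26.080 [INF░┃ 0     ┃            
1-15 00:00:28.910 [ERR░┃ 0     ┃            
1-15 00:00:28.212 [INF░┃━━━━━━━┛            
1-15 00:00:30.951 [INF░┃                    


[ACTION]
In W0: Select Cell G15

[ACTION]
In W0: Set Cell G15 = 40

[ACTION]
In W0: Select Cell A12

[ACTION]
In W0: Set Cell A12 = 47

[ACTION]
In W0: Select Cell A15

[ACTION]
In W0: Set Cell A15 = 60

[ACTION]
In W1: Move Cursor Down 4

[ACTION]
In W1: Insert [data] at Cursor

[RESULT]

1-15 00:00:02.569 [DEB▲┃     C ┃            
1-15 00:00:06.587 [INF█┃-------┃            
1-15 00:00:11.582 [INF░┃ 0     ┃            
1-15 00:00:15.655 [WAR░┃ 0     ┃            
24-01-15 00:00:16.755 ░┃ 0     ┃            
1-15 00:00:17.691 [DEB░┃ 0     ┃            
1-15 00:00:18.393 [DEB░┃ 0     ┃            
1-15 00:00:19.854 [INF░┃ 0     ┃            
1-15 00:00:22.757 [INF░┃ 0     ┃            
1-15 00:00:26.376 [INF░┃11     ┃            
1-15 00:00:26.080 [INF░┃ 0     ┃            
1-15 00:00:28.910 [ERR░┃ 0     ┃            
1-15 00:00:28.212 [INF░┃━━━━━━━┛            
1-15 00:00:30.951 [INF░┃                    


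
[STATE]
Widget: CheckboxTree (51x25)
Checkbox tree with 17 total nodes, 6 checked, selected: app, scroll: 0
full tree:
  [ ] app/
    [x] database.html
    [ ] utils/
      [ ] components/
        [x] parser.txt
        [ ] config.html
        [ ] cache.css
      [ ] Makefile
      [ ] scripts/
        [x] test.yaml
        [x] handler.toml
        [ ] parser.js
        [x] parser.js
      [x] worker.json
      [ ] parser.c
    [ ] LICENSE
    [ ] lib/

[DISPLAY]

>[-] app/                                          
   [x] database.html                               
   [-] utils/                                      
     [-] components/                               
       [x] parser.txt                              
       [ ] config.html                             
       [ ] cache.css                               
     [ ] Makefile                                  
     [-] scripts/                                  
       [x] test.yaml                               
       [x] handler.toml                            
       [ ] parser.js                               
       [x] parser.js                               
     [x] worker.json                               
     [ ] parser.c                                  
   [ ] LICENSE                                     
   [ ] lib/                                        
                                                   
                                                   
                                                   
                                                   
                                                   
                                                   
                                                   
                                                   


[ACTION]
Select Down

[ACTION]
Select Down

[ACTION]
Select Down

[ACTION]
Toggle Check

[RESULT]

 [-] app/                                          
   [x] database.html                               
   [-] utils/                                      
>    [x] components/                               
       [x] parser.txt                              
       [x] config.html                             
       [x] cache.css                               
     [ ] Makefile                                  
     [-] scripts/                                  
       [x] test.yaml                               
       [x] handler.toml                            
       [ ] parser.js                               
       [x] parser.js                               
     [x] worker.json                               
     [ ] parser.c                                  
   [ ] LICENSE                                     
   [ ] lib/                                        
                                                   
                                                   
                                                   
                                                   
                                                   
                                                   
                                                   
                                                   


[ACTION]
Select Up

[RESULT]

 [-] app/                                          
   [x] database.html                               
>  [-] utils/                                      
     [x] components/                               
       [x] parser.txt                              
       [x] config.html                             
       [x] cache.css                               
     [ ] Makefile                                  
     [-] scripts/                                  
       [x] test.yaml                               
       [x] handler.toml                            
       [ ] parser.js                               
       [x] parser.js                               
     [x] worker.json                               
     [ ] parser.c                                  
   [ ] LICENSE                                     
   [ ] lib/                                        
                                                   
                                                   
                                                   
                                                   
                                                   
                                                   
                                                   
                                                   


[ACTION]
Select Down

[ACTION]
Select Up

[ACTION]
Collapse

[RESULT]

 [-] app/                                          
   [x] database.html                               
>  [-] utils/                                      
   [ ] LICENSE                                     
   [ ] lib/                                        
                                                   
                                                   
                                                   
                                                   
                                                   
                                                   
                                                   
                                                   
                                                   
                                                   
                                                   
                                                   
                                                   
                                                   
                                                   
                                                   
                                                   
                                                   
                                                   
                                                   


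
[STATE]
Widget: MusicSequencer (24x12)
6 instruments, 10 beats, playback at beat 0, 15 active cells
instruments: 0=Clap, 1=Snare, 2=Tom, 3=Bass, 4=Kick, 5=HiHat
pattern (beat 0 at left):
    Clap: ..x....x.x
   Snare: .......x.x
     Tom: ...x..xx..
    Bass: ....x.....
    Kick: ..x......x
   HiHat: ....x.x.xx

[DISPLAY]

      ▼123456789        
  Clap··█····█·█        
 Snare·······█·█        
   Tom···█··██··        
  Bass····█·····        
  Kick··█······█        
 HiHat····█·█·██        
                        
                        
                        
                        
                        


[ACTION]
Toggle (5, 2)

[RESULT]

      ▼123456789        
  Clap··█····█·█        
 Snare·······█·█        
   Tom···█··██··        
  Bass····█·····        
  Kick··█······█        
 HiHat··█·█·█·██        
                        
                        
                        
                        
                        


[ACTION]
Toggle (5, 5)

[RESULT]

      ▼123456789        
  Clap··█····█·█        
 Snare·······█·█        
   Tom···█··██··        
  Bass····█·····        
  Kick··█······█        
 HiHat··█·███·██        
                        
                        
                        
                        
                        


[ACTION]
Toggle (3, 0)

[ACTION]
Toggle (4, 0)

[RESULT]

      ▼123456789        
  Clap··█····█·█        
 Snare·······█·█        
   Tom···█··██··        
  Bass█···█·····        
  Kick█·█······█        
 HiHat··█·███·██        
                        
                        
                        
                        
                        


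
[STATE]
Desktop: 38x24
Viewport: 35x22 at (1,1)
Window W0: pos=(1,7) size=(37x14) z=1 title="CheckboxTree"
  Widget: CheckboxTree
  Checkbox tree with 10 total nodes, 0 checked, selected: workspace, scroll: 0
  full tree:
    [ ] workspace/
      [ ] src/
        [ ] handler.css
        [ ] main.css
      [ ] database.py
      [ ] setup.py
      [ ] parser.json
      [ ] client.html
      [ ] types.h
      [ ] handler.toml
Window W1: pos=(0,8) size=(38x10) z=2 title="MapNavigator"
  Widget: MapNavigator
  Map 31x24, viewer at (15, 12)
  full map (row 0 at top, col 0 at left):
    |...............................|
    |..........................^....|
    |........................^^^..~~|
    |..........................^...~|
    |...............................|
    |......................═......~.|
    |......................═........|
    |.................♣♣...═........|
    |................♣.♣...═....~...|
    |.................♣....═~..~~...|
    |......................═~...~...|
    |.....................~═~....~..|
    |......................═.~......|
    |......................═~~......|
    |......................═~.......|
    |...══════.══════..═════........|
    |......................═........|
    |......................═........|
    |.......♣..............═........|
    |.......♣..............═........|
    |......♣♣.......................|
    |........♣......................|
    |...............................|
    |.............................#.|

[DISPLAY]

                                   
                                   
                                   
                                   
                                   
                                   
┏━━━━━━━━━━━━━━━━━━━━━━━━━━━━━━━━━━
━━━━━━━━━━━━━━━━━━━━━━━━━━━━━━━━━━━
 MapNavigator                      
───────────────────────────────────
   .................♣....═~..~~... 
   ......................═~...~... 
   .....................~═~....~.. 
   ...............@......═.~...... 
   ......................═~~...... 
   ......................═~....... 
━━━━━━━━━━━━━━━━━━━━━━━━━━━━━━━━━━━
┃   [ ] types.h                    
┃   [ ] handler.toml               
┗━━━━━━━━━━━━━━━━━━━━━━━━━━━━━━━━━━
                                   
                                   


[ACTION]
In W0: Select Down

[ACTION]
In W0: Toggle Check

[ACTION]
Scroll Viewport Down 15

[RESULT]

                                   
                                   
                                   
                                   
                                   
┏━━━━━━━━━━━━━━━━━━━━━━━━━━━━━━━━━━
━━━━━━━━━━━━━━━━━━━━━━━━━━━━━━━━━━━
 MapNavigator                      
───────────────────────────────────
   .................♣....═~..~~... 
   ......................═~...~... 
   .....................~═~....~.. 
   ...............@......═.~...... 
   ......................═~~...... 
   ......................═~....... 
━━━━━━━━━━━━━━━━━━━━━━━━━━━━━━━━━━━
┃   [ ] types.h                    
┃   [ ] handler.toml               
┗━━━━━━━━━━━━━━━━━━━━━━━━━━━━━━━━━━
                                   
                                   
                                   


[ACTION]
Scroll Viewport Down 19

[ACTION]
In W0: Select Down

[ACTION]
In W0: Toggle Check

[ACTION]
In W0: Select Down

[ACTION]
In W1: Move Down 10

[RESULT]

                                   
                                   
                                   
                                   
                                   
┏━━━━━━━━━━━━━━━━━━━━━━━━━━━━━━━━━━
━━━━━━━━━━━━━━━━━━━━━━━━━━━━━━━━━━━
 MapNavigator                      
───────────────────────────────────
   .......♣..............═........ 
   ......♣♣....................... 
   ........♣...................... 
   ...............@............... 
   .............................#. 
                                   
━━━━━━━━━━━━━━━━━━━━━━━━━━━━━━━━━━━
┃   [ ] types.h                    
┃   [ ] handler.toml               
┗━━━━━━━━━━━━━━━━━━━━━━━━━━━━━━━━━━
                                   
                                   
                                   
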